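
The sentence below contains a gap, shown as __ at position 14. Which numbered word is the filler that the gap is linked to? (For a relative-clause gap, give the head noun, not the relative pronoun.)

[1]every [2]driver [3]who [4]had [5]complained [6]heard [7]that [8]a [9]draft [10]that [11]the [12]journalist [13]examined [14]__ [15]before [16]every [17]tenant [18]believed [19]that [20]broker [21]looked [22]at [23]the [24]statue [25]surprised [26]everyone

9

The gap at 14 is the object of "examined", inside a relative clause.
The relative pronoun is "that" (word 10); it is bound by the head noun immediately before it.
Its filler is the head noun "draft", at word 9.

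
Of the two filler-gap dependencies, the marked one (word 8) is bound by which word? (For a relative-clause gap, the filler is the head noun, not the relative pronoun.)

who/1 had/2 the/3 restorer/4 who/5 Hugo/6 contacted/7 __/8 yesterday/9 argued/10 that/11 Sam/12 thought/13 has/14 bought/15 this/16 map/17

The marked gap is inside the relative clause, the direct object of "contacted".
Its filler is the head noun "restorer" (via "who"), at word 4.
(The other dependency links word 1 to a gap after word 13.)

4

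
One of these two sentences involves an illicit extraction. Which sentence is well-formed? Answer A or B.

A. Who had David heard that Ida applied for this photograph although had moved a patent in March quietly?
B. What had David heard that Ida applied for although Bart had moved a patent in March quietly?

In A, the wh-phrase is extracted from inside an adjunct island (introduced by "although"), which blocks movement.
In B, the extraction path crosses only that-complement boundaries, which are transparent.
So B is grammatical.

B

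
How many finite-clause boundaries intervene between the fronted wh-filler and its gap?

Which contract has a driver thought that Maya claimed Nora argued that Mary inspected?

3

"which contract" is extracted from the object of "inspected".
Boundaries crossed, outermost first: [that], [Ø], [that] — 3 in total.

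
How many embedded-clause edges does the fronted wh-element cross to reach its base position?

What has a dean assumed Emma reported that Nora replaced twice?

2

"what" is extracted from the object of "replaced".
Boundaries crossed, outermost first: [Ø], [that] — 2 in total.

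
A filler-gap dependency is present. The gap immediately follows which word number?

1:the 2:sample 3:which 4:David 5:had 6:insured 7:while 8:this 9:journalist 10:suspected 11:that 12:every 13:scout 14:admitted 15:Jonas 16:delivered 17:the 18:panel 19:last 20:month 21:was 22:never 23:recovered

6

The displaced element is "the sample" (word 2).
It functions as the direct object of "insured", so the gap sits immediately after word 6 ("insured").
Base order: David had insured the sample while this journalist suspected that every scout admitted Jonas delivered the panel last month.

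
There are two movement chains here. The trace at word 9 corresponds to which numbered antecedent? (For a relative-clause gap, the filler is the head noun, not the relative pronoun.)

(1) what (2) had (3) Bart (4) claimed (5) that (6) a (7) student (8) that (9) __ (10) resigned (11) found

7

The marked gap is inside the relative clause, the subject of "resigned".
Its filler is the head noun "student" (via "that"), at word 7.
(The other dependency links word 1 to a gap after word 11.)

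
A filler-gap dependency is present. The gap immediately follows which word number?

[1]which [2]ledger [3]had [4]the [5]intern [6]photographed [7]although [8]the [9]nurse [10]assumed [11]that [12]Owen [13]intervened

6

The displaced element is "which ledger" (word 2).
It functions as the direct object of "photographed", so the gap sits immediately after word 6 ("photographed").
Base order: The intern had photographed which ledger although the nurse assumed that Owen intervened.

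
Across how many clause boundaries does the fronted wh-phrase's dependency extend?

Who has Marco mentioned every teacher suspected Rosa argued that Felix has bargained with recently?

3

"who" is extracted from the PP object of "bargained".
Boundaries crossed, outermost first: [Ø], [Ø], [that] — 3 in total.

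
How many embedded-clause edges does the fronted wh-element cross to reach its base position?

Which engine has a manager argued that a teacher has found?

1

"which engine" is extracted from the object of "found".
Boundaries crossed, outermost first: [that] — 1 in total.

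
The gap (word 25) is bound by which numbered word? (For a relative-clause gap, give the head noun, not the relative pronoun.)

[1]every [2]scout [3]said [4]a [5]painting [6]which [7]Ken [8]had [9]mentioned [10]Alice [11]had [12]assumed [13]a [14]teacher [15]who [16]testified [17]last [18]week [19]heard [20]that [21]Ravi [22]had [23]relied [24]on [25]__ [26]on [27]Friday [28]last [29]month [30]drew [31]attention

5

The gap at 25 is the prepositional object of "relied", inside a relative clause.
The relative pronoun is "which" (word 6); it is bound by the head noun immediately before it.
Its filler is the head noun "painting", at word 5.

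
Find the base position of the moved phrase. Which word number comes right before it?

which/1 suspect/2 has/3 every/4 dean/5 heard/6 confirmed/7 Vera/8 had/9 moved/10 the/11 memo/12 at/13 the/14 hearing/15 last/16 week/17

The displaced element is "which suspect" (word 2).
It is linked across 1 clause boundary (Ø).
It functions as the subject of "confirmed", so the gap sits immediately after word 6 ("heard").
Base order: Every dean has heard that which suspect confirmed Vera had moved the memo at the hearing last week.

6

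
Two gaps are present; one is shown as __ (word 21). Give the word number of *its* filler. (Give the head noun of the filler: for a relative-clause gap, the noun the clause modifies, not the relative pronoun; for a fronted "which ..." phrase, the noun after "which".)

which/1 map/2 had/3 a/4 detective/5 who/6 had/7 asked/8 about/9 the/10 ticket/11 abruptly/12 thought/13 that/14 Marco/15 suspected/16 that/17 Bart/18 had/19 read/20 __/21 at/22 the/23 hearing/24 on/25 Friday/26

2

The marked gap is the direct object of "read".
Its filler is the fronted wh-phrase "which map", at word 2.
(The other dependency links word 5 to a gap after word 6.)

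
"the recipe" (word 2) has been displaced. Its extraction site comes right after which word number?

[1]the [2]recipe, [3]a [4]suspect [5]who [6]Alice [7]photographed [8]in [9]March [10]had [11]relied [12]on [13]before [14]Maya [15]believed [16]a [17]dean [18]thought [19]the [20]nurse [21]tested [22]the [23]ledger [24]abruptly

The displaced element is "the recipe" (word 2).
It functions as the object of the preposition "on" of "relied", so the gap sits immediately after word 12 ("on").
Base order: A suspect who Alice photographed in March had relied on the recipe before Maya believed a dean thought the nurse tested the ledger abruptly.

12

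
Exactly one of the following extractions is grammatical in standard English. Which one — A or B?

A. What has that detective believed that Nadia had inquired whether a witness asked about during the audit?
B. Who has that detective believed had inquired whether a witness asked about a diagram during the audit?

B

In A, the wh-phrase is extracted from inside a wh-island (introduced by "whether"), which blocks movement.
In B, the extraction path crosses only that-complement boundaries, which are transparent.
So B is grammatical.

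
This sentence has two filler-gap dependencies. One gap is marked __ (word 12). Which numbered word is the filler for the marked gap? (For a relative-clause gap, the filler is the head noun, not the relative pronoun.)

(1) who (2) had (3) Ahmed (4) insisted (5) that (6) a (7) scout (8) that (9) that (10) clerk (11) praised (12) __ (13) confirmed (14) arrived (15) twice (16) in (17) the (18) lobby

7

The marked gap is inside the relative clause, the direct object of "praised".
Its filler is the head noun "scout" (via "that"), at word 7.
(The other dependency links word 1 to a gap after word 13.)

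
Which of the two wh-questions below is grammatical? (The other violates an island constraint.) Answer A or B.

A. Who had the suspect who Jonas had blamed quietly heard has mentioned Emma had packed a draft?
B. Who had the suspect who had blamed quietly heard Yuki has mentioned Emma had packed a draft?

In B, the wh-phrase is extracted from inside a complex-NP island (relative clause) (introduced by "who"), which blocks movement.
In A, the extraction path crosses only that-complement boundaries, which are transparent.
So A is grammatical.

A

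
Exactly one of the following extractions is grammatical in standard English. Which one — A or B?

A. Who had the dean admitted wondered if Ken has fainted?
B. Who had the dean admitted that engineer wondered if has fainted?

A

In B, the wh-phrase is extracted from inside a wh-island (introduced by "if"), which blocks movement.
In A, the extraction path crosses only that-complement boundaries, which are transparent.
So A is grammatical.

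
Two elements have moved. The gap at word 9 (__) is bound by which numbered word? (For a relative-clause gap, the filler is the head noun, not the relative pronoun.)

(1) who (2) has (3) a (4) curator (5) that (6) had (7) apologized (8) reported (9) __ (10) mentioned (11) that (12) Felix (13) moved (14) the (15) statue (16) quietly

The marked gap is the subject of "mentioned".
Its filler is the fronted wh-phrase "who", at word 1.
(The other dependency links word 4 to a gap after word 5.)

1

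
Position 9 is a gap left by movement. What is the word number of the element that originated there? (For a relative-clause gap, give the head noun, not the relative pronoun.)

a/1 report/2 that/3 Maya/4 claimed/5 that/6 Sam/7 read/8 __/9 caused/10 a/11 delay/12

2

The gap at 9 is the object of "read", inside a relative clause.
The relative pronoun is "that" (word 3); it is bound by the head noun immediately before it.
Its filler is the head noun "report", at word 2.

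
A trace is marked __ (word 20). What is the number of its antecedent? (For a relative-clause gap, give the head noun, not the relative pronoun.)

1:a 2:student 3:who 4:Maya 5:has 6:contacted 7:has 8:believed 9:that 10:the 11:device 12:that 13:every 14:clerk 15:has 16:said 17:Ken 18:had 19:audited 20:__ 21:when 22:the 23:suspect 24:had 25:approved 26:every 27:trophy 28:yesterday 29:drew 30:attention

The gap at 20 is the object of "audited", inside a relative clause.
The relative pronoun is "that" (word 12); it is bound by the head noun immediately before it.
Its filler is the head noun "device", at word 11.

11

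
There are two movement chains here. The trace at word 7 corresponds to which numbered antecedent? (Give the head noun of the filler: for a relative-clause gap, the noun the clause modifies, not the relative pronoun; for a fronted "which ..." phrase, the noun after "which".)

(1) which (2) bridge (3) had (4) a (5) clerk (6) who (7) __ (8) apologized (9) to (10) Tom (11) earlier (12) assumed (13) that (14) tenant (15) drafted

The marked gap is inside the relative clause, the subject of "apologized".
Its filler is the head noun "clerk" (via "who"), at word 5.
(The other dependency links word 2 to a gap after word 15.)

5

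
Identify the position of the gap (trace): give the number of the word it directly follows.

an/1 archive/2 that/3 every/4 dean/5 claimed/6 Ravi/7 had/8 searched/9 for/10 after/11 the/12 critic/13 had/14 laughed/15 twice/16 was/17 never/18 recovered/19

The displaced element is "an archive" (word 2).
It is linked across 1 clause boundary (Ø).
It functions as the object of the preposition "for" of "searched", so the gap sits immediately after word 10 ("for").
Base order: Every dean claimed Ravi had searched for an archive after the critic had laughed twice.

10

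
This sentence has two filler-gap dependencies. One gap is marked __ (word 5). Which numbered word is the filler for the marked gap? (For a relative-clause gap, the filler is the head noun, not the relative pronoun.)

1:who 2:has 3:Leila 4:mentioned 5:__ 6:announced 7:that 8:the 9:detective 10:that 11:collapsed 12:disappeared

The marked gap is the subject of "announced".
Its filler is the fronted wh-phrase "who", at word 1.
(The other dependency links word 9 to a gap after word 10.)

1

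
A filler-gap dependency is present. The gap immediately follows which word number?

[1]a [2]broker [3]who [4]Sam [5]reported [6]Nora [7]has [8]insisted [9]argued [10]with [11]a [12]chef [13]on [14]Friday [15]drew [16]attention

The displaced element is "a broker" (word 2).
It is linked across 2 clause boundaries (Ø → Ø).
It functions as the subject of "argued", so the gap sits immediately after word 8 ("insisted").
Base order: Sam reported Nora has insisted a broker argued with a chef on Friday.

8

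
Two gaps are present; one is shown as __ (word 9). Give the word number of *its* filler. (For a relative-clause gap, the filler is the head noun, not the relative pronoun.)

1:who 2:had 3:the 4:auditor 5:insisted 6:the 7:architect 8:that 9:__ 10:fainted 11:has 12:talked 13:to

7

The marked gap is inside the relative clause, the subject of "fainted".
Its filler is the head noun "architect" (via "that"), at word 7.
(The other dependency links word 1 to a gap after word 13.)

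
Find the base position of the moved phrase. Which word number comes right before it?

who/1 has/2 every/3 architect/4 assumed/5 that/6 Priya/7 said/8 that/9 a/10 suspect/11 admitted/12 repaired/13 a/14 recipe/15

12

The displaced element is "who" (word 1).
It is linked across 3 clause boundaries (that → that → Ø).
It functions as the subject of "repaired", so the gap sits immediately after word 12 ("admitted").
Base order: Every architect has assumed that Priya said that a suspect admitted that who repaired a recipe.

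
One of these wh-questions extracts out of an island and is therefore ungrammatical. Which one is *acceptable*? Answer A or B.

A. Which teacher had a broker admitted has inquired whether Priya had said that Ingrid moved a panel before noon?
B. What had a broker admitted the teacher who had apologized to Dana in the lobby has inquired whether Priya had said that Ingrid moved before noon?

A

In B, the wh-phrase is extracted from inside a wh-island (introduced by "whether"), which blocks movement.
In A, the extraction path crosses only that-complement boundaries, which are transparent.
So A is grammatical.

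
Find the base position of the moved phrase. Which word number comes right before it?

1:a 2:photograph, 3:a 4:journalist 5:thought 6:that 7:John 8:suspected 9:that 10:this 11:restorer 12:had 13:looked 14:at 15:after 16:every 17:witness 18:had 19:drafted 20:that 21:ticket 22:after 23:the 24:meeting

The displaced element is "a photograph" (word 2).
It is linked across 2 clause boundaries (that → that).
It functions as the object of the preposition "at" of "looked", so the gap sits immediately after word 14 ("at").
Base order: A journalist thought that John suspected that this restorer had looked at a photograph after every witness had drafted that ticket after the meeting.

14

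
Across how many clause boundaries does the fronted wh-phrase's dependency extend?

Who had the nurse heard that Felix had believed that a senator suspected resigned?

"who" is extracted from the subject of "resigned".
Boundaries crossed, outermost first: [that], [that], [Ø] — 3 in total.

3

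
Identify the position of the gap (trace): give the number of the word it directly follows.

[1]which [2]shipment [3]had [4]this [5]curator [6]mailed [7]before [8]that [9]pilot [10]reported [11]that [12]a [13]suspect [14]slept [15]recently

6

The displaced element is "which shipment" (word 2).
It functions as the direct object of "mailed", so the gap sits immediately after word 6 ("mailed").
Base order: This curator had mailed which shipment before that pilot reported that a suspect slept recently.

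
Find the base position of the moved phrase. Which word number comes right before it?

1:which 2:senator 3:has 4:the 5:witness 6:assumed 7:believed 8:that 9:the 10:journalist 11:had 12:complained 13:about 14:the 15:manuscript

The displaced element is "which senator" (word 2).
It is linked across 1 clause boundary (Ø).
It functions as the subject of "believed", so the gap sits immediately after word 6 ("assumed").
Base order: The witness has assumed that which senator believed that the journalist had complained about the manuscript.

6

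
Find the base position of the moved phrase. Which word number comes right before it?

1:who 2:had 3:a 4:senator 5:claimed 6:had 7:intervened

5

The displaced element is "who" (word 1).
It is linked across 1 clause boundary (Ø).
It functions as the subject of "intervened", so the gap sits immediately after word 5 ("claimed").
Base order: A senator had claimed that who had intervened.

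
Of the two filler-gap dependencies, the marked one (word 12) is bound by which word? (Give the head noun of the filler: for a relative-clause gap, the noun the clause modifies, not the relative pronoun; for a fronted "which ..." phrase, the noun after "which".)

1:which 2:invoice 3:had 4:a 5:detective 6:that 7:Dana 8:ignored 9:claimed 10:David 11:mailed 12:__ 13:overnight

The marked gap is the direct object of "mailed".
Its filler is the fronted wh-phrase "which invoice", at word 2.
(The other dependency links word 5 to a gap after word 8.)

2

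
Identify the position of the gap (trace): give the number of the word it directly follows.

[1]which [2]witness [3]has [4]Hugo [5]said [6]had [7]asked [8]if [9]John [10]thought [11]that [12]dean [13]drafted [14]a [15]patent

5

The displaced element is "which witness" (word 2).
It is linked across 1 clause boundary (Ø).
It functions as the subject of "asked", so the gap sits immediately after word 5 ("said").
Base order: Hugo has said that which witness had asked if John thought that dean drafted a patent.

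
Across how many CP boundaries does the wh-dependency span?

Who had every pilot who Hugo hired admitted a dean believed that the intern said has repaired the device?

3

"who" is extracted from the subject of "repaired".
Boundaries crossed, outermost first: [Ø], [that], [Ø] — 3 in total.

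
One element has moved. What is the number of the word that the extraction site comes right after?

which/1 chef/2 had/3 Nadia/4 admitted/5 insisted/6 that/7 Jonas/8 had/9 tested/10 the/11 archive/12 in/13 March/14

5

The displaced element is "which chef" (word 2).
It is linked across 1 clause boundary (Ø).
It functions as the subject of "insisted", so the gap sits immediately after word 5 ("admitted").
Base order: Nadia had admitted which chef insisted that Jonas had tested the archive in March.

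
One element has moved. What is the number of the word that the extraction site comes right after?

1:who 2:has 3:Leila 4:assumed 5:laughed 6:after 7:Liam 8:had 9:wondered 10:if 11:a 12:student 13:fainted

The displaced element is "who" (word 1).
It is linked across 1 clause boundary (Ø).
It functions as the subject of "laughed", so the gap sits immediately after word 4 ("assumed").
Base order: Leila has assumed who laughed after Liam had wondered if a student fainted.

4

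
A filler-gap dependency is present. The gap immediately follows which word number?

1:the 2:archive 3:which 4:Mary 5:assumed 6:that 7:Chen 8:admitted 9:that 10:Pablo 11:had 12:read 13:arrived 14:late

12

The displaced element is "the archive" (word 2).
It is linked across 2 clause boundaries (that → that).
It functions as the direct object of "read", so the gap sits immediately after word 12 ("read").
Base order: Mary assumed that Chen admitted that Pablo had read the archive.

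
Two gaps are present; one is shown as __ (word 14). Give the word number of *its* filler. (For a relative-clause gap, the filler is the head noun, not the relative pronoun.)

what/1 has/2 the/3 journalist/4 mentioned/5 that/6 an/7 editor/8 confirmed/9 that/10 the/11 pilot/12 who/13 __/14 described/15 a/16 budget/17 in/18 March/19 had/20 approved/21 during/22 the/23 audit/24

12

The marked gap is inside the relative clause, the subject of "described".
Its filler is the head noun "pilot" (via "who"), at word 12.
(The other dependency links word 1 to a gap after word 21.)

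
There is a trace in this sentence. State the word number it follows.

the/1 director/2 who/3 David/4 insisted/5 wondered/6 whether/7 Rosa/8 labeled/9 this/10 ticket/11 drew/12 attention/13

The displaced element is "the director" (word 2).
It is linked across 1 clause boundary (Ø).
It functions as the subject of "wondered", so the gap sits immediately after word 5 ("insisted").
Base order: David insisted the director wondered whether Rosa labeled this ticket.

5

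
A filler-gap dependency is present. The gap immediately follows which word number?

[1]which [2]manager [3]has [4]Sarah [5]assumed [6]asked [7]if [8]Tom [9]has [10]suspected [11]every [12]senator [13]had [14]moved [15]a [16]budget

The displaced element is "which manager" (word 2).
It is linked across 1 clause boundary (Ø).
It functions as the subject of "asked", so the gap sits immediately after word 5 ("assumed").
Base order: Sarah has assumed which manager asked if Tom has suspected every senator had moved a budget.

5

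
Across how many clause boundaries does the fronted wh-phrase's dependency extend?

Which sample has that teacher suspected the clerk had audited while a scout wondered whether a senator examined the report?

1

"which sample" is extracted from the object of "audited".
Boundaries crossed, outermost first: [Ø] — 1 in total.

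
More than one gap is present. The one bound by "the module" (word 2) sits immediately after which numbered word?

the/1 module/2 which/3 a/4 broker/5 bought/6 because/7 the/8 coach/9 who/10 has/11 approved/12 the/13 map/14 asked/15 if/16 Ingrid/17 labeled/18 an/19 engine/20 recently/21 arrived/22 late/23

6

The displaced element is "the module" (word 2).
It functions as the direct object of "bought", so the gap sits immediately after word 6 ("bought").
Base order: A broker bought the module because the coach who has approved the map asked if Ingrid labeled an engine recently.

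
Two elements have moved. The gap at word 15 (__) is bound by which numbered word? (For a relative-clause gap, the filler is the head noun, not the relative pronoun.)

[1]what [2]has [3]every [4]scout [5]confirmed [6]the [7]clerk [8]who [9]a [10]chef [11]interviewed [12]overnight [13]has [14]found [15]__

The marked gap is the direct object of "found".
Its filler is the fronted wh-phrase "what", at word 1.
(The other dependency links word 7 to a gap after word 11.)

1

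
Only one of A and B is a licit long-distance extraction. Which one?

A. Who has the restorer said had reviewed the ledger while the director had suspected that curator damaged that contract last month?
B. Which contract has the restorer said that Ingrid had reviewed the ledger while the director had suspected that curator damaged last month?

A

In B, the wh-phrase is extracted from inside an adjunct island (introduced by "while"), which blocks movement.
In A, the extraction path crosses only that-complement boundaries, which are transparent.
So A is grammatical.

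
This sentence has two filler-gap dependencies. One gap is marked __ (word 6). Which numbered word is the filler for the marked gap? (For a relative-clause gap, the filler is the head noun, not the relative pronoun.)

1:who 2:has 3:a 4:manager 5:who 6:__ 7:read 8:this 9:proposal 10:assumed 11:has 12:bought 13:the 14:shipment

4

The marked gap is inside the relative clause, the subject of "read".
Its filler is the head noun "manager" (via "who"), at word 4.
(The other dependency links word 1 to a gap after word 10.)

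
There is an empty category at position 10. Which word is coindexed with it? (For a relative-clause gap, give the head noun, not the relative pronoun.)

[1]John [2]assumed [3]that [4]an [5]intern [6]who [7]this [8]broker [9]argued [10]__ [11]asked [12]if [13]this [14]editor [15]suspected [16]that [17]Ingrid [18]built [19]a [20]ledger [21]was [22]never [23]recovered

5

The gap at 10 is the subject of "asked", inside a relative clause.
The relative pronoun is "who" (word 6); it is bound by the head noun immediately before it.
Its filler is the head noun "intern", at word 5.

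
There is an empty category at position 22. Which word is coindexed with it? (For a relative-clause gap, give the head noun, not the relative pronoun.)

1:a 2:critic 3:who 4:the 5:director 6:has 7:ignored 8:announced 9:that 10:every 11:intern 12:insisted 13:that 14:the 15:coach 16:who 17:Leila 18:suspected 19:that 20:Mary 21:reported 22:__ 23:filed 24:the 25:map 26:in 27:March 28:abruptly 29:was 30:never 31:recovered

The gap at 22 is the subject of "filed", inside a relative clause.
The relative pronoun is "who" (word 16); it is bound by the head noun immediately before it.
Its filler is the head noun "coach", at word 15.

15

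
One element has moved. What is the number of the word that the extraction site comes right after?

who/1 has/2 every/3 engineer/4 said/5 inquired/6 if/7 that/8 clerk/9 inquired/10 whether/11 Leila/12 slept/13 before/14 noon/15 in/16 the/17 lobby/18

The displaced element is "who" (word 1).
It is linked across 1 clause boundary (Ø).
It functions as the subject of "inquired", so the gap sits immediately after word 5 ("said").
Base order: Every engineer has said that who inquired if that clerk inquired whether Leila slept before noon in the lobby.

5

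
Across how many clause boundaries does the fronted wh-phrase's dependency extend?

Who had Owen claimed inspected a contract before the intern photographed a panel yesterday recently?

"who" is extracted from the subject of "inspected".
Boundaries crossed, outermost first: [Ø] — 1 in total.

1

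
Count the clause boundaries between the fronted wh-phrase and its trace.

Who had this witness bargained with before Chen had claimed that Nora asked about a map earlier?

"who" originates inside the matrix clause — no clause boundary is crossed.

0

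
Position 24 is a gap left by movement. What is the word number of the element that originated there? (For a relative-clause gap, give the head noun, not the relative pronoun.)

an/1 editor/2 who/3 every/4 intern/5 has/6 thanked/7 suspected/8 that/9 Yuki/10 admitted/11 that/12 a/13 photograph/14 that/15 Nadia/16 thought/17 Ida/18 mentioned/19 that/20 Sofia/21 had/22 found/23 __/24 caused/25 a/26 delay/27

The gap at 24 is the object of "found", inside a relative clause.
The relative pronoun is "that" (word 15); it is bound by the head noun immediately before it.
Its filler is the head noun "photograph", at word 14.

14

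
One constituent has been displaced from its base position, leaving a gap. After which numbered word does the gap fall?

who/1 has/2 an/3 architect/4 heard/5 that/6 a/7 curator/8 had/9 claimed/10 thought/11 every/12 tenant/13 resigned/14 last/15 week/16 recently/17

10

The displaced element is "who" (word 1).
It is linked across 2 clause boundaries (that → Ø).
It functions as the subject of "thought", so the gap sits immediately after word 10 ("claimed").
Base order: An architect has heard that a curator had claimed who thought every tenant resigned last week recently.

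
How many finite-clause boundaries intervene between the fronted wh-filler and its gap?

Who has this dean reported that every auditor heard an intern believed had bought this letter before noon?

3

"who" is extracted from the subject of "bought".
Boundaries crossed, outermost first: [that], [Ø], [Ø] — 3 in total.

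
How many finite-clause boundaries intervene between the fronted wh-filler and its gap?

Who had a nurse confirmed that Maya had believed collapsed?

2

"who" is extracted from the subject of "collapsed".
Boundaries crossed, outermost first: [that], [Ø] — 2 in total.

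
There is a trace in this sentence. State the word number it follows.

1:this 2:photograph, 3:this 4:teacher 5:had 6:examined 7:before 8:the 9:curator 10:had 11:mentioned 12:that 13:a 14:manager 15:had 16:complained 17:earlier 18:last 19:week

6

The displaced element is "this photograph" (word 2).
It functions as the direct object of "examined", so the gap sits immediately after word 6 ("examined").
Base order: This teacher had examined this photograph before the curator had mentioned that a manager had complained earlier last week.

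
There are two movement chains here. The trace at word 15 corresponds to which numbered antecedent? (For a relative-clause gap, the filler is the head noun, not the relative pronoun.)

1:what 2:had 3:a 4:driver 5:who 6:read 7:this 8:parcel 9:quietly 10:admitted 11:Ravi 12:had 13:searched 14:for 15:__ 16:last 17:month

The marked gap is the object of the preposition "for" of "searched".
Its filler is the fronted wh-phrase "what", at word 1.
(The other dependency links word 4 to a gap after word 5.)

1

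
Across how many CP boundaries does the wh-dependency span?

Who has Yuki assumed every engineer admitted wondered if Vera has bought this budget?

"who" is extracted from the subject of "wondered".
Boundaries crossed, outermost first: [Ø], [Ø] — 2 in total.

2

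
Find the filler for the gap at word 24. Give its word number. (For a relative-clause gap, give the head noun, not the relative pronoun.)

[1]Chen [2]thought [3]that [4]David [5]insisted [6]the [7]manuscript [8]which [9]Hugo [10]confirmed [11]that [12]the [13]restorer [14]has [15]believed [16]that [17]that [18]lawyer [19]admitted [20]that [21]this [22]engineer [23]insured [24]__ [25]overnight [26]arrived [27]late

7

The gap at 24 is the object of "insured", inside a relative clause.
The relative pronoun is "which" (word 8); it is bound by the head noun immediately before it.
Its filler is the head noun "manuscript", at word 7.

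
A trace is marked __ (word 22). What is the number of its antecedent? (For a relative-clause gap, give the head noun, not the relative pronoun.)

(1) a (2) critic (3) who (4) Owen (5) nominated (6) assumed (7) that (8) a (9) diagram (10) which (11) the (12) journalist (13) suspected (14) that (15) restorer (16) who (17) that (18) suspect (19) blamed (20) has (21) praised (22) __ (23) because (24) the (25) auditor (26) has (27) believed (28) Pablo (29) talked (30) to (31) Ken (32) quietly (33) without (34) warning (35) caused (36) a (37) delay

9

The gap at 22 is the object of "praised", inside a relative clause.
The relative pronoun is "which" (word 10); it is bound by the head noun immediately before it.
Its filler is the head noun "diagram", at word 9.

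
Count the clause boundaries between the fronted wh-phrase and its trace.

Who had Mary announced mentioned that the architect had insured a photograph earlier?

1

"who" is extracted from the subject of "mentioned".
Boundaries crossed, outermost first: [Ø] — 1 in total.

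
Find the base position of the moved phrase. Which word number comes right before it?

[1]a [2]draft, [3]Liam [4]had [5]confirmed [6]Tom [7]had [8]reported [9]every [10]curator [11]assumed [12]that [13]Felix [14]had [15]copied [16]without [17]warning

The displaced element is "a draft" (word 2).
It is linked across 3 clause boundaries (Ø → Ø → that).
It functions as the direct object of "copied", so the gap sits immediately after word 15 ("copied").
Base order: Liam had confirmed Tom had reported every curator assumed that Felix had copied a draft without warning.

15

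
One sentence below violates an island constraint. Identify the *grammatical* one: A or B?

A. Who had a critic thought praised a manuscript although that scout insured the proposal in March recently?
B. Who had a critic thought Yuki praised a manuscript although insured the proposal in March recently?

A

In B, the wh-phrase is extracted from inside an adjunct island (introduced by "although"), which blocks movement.
In A, the extraction path crosses only that-complement boundaries, which are transparent.
So A is grammatical.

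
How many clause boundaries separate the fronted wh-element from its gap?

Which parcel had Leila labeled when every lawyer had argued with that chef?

"which parcel" originates inside the matrix clause — no clause boundary is crossed.

0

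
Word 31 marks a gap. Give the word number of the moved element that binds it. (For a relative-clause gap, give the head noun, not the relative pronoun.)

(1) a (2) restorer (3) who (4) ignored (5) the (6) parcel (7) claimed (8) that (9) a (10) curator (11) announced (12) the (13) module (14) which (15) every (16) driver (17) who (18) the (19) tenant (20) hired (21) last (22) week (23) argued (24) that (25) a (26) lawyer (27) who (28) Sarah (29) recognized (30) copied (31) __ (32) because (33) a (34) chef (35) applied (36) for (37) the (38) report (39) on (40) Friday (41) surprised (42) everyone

The gap at 31 is the object of "copied", inside a relative clause.
The relative pronoun is "which" (word 14); it is bound by the head noun immediately before it.
Its filler is the head noun "module", at word 13.

13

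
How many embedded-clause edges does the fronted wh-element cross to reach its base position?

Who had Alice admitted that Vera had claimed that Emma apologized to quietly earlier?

2

"who" is extracted from the PP object of "apologized".
Boundaries crossed, outermost first: [that], [that] — 2 in total.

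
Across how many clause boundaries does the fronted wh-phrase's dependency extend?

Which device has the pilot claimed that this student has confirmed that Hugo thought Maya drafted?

"which device" is extracted from the object of "drafted".
Boundaries crossed, outermost first: [that], [that], [Ø] — 3 in total.

3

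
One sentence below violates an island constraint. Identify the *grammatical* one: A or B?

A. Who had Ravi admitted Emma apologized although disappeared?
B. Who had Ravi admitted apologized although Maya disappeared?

B

In A, the wh-phrase is extracted from inside an adjunct island (introduced by "although"), which blocks movement.
In B, the extraction path crosses only that-complement boundaries, which are transparent.
So B is grammatical.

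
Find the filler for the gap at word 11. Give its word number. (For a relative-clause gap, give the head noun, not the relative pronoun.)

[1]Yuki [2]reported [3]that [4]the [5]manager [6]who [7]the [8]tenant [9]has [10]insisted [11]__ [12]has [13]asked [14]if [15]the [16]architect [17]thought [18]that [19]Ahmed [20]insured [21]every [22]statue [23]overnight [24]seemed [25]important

The gap at 11 is the subject of "asked", inside a relative clause.
The relative pronoun is "who" (word 6); it is bound by the head noun immediately before it.
Its filler is the head noun "manager", at word 5.

5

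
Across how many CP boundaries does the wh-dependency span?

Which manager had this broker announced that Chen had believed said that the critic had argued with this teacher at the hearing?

2

"which manager" is extracted from the subject of "said".
Boundaries crossed, outermost first: [that], [Ø] — 2 in total.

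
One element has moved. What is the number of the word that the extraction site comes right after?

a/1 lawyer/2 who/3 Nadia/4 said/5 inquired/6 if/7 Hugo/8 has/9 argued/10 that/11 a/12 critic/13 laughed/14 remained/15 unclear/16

The displaced element is "a lawyer" (word 2).
It is linked across 1 clause boundary (Ø).
It functions as the subject of "inquired", so the gap sits immediately after word 5 ("said").
Base order: Nadia said a lawyer inquired if Hugo has argued that a critic laughed.

5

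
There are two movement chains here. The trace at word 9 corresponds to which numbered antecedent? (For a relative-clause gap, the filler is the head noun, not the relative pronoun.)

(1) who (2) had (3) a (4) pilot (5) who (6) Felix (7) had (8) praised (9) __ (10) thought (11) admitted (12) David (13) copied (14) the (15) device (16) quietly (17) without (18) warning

The marked gap is inside the relative clause, the direct object of "praised".
Its filler is the head noun "pilot" (via "who"), at word 4.
(The other dependency links word 1 to a gap after word 10.)

4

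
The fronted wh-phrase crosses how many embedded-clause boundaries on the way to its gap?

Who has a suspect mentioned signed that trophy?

"who" is extracted from the subject of "signed".
Boundaries crossed, outermost first: [Ø] — 1 in total.

1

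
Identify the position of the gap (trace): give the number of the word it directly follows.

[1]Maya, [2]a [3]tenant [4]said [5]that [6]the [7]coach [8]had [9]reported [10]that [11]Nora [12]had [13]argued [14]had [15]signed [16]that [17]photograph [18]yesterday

The displaced element is "Maya" (word 1).
It is linked across 3 clause boundaries (that → that → Ø).
It functions as the subject of "signed", so the gap sits immediately after word 13 ("argued").
Base order: A tenant said that the coach had reported that Nora had argued that Maya had signed that photograph yesterday.

13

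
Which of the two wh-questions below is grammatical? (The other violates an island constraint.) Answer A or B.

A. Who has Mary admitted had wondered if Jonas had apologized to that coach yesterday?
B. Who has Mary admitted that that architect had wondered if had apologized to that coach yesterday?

In B, the wh-phrase is extracted from inside a wh-island (introduced by "if"), which blocks movement.
In A, the extraction path crosses only that-complement boundaries, which are transparent.
So A is grammatical.

A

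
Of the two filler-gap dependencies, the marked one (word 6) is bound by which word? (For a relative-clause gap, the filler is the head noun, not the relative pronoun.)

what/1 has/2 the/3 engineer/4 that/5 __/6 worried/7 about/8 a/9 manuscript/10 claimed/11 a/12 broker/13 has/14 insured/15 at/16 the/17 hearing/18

4

The marked gap is inside the relative clause, the subject of "worried".
Its filler is the head noun "engineer" (via "that"), at word 4.
(The other dependency links word 1 to a gap after word 15.)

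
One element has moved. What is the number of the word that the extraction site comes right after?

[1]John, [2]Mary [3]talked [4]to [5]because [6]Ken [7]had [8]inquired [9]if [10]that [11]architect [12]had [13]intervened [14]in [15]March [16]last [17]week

The displaced element is "John" (word 1).
It functions as the object of the preposition "to" of "talked", so the gap sits immediately after word 4 ("to").
Base order: Mary talked to John because Ken had inquired if that architect had intervened in March last week.

4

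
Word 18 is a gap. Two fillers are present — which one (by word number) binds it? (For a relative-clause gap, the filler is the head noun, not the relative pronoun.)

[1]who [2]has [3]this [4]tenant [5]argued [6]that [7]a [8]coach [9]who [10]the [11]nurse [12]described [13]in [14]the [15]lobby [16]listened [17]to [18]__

1

The marked gap is the object of the preposition "to" of "listened".
Its filler is the fronted wh-phrase "who", at word 1.
(The other dependency links word 8 to a gap after word 12.)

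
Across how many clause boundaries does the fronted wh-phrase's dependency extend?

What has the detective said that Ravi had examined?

1

"what" is extracted from the object of "examined".
Boundaries crossed, outermost first: [that] — 1 in total.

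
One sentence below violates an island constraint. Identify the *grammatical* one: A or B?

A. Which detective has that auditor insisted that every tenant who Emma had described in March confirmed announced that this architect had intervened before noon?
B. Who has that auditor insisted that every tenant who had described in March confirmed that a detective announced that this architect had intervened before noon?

In B, the wh-phrase is extracted from inside a complex-NP island (relative clause) (introduced by "who"), which blocks movement.
In A, the extraction path crosses only that-complement boundaries, which are transparent.
So A is grammatical.

A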